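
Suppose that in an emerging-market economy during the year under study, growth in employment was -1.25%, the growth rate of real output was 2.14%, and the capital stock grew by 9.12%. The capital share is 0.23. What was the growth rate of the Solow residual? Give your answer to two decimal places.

Labor's share = 1 − 0.23 = 0.77.
The capital stock: 0.23 × 9.12 = 2.0976 pp.
Employment: 0.77 × (-1.25) = -0.9625 pp.
TFP growth = 2.14 − 1.1351 = 1.0049%.

The Solow residual growth was 1.00%.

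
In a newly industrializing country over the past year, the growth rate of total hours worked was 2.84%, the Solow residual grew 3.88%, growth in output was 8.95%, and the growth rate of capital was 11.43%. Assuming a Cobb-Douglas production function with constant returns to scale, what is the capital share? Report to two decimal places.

α = 0.26

gY = gA + α·gK + (1−α)·gL, so gY − gA − gL = α(gK − gL).
8.95 − 3.88 − 2.84 = α × (11.43 − 2.84).
2.23 = 8.59 α, so α = 0.2596.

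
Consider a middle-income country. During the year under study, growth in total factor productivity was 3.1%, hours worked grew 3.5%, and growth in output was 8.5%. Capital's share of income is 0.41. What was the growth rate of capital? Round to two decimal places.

8.13%

Labor's share = 1 − 0.41 = 0.59.
gY = gA + 0.59×3.5 + 0.41×g.
0.41×g = 8.5 − 3.1 − 2.065 = 3.335.
g = 3.335 / 0.41 = 8.1341%.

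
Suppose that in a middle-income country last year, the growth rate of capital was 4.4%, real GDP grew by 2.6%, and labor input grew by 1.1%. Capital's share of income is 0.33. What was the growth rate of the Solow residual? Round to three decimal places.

0.411%

Labor's share = 1 − 0.33 = 0.67.
Capital: 0.33 × 4.4 = 1.452 pp.
Labor input: 0.67 × 1.1 = 0.737 pp.
TFP growth = 2.6 − 2.189 = 0.411%.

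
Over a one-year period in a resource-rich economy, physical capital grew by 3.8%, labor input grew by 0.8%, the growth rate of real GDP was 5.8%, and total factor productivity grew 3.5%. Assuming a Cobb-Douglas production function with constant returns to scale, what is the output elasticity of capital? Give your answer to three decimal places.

0.500

gY = gA + α·gK + (1−α)·gL, so gY − gA − gL = α(gK − gL).
5.8 − 3.5 − 0.8 = α × (3.8 − 0.8).
1.5 = 3 α, so α = 0.5.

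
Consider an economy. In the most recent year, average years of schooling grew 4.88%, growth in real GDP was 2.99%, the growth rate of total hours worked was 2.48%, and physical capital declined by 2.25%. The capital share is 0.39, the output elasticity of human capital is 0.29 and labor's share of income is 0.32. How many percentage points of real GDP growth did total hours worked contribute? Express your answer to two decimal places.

Labor's share = 1 − 0.39 − 0.29 = 0.32.
Contribution = share × growth = 0.32 × 2.48 = 0.7936 pp.

0.79 pp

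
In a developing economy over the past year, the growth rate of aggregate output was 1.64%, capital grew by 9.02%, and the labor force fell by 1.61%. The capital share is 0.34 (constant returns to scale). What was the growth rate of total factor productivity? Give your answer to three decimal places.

Labor's share = 1 − 0.34 = 0.66.
Capital: 0.34 × 9.02 = 3.0668 pp.
The labor force: 0.66 × (-1.61) = -1.0626 pp.
TFP growth = 1.64 − 2.0042 = -0.3642%.

-0.364%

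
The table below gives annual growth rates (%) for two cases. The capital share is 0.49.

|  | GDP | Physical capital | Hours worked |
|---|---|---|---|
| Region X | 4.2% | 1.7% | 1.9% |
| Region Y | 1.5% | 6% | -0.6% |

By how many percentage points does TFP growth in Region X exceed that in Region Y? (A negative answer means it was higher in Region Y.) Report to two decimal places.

Labor's share = 1 − 0.49 = 0.51.
Region X: TFP = 4.2 − 0.833 − 0.969 = 2.398%.
Region Y: TFP = 1.5 − 2.94 + 0.306 = -1.134%.
Difference = 2.398 − (-1.134) = 3.532 pp.

3.53 percentage points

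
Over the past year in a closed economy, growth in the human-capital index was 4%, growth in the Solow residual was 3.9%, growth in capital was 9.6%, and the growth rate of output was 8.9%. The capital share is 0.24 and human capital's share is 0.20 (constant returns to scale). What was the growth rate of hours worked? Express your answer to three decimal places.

Labor's share = 1 − 0.24 − 0.2 = 0.56.
gY = gA + 0.24×9.6 + 0.2×4 + 0.56×g.
0.56×g = 8.9 − 3.9 − 3.104 = 1.896.
g = 1.896 / 0.56 = 3.38571%.

Hours worked grew 3.386%.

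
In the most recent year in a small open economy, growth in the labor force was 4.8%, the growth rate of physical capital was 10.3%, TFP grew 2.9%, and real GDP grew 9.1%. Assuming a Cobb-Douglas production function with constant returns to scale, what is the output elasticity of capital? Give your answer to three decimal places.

0.255

gY = gA + α·gK + (1−α)·gL, so gY − gA − gL = α(gK − gL).
9.1 − 2.9 − 4.8 = α × (10.3 − 4.8).
1.4 = 5.5 α, so α = 0.25455.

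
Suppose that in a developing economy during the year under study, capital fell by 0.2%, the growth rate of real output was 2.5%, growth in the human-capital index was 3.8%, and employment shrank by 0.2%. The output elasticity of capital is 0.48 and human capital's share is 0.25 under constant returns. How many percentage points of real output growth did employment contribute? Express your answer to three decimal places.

Labor's share = 1 − 0.48 − 0.25 = 0.27.
Contribution = share × growth = 0.27 × (-0.2) = -0.054 pp.

-0.054 percentage points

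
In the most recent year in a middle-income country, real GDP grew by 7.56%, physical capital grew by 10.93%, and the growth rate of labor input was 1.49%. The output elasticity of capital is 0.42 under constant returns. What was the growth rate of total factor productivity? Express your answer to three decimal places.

Labor's share = 1 − 0.42 = 0.58.
Physical capital: 0.42 × 10.93 = 4.5906 pp.
Labor input: 0.58 × 1.49 = 0.8642 pp.
TFP growth = 7.56 − 5.4548 = 2.1052%.

2.105%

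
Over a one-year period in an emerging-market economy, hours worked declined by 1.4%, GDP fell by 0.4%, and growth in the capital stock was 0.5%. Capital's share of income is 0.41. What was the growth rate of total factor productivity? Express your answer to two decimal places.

Labor's share = 1 − 0.41 = 0.59.
The capital stock: 0.41 × 0.5 = 0.205 pp.
Hours worked: 0.59 × (-1.4) = -0.826 pp.
TFP growth = -0.4 + 0.621 = 0.221%.

0.22%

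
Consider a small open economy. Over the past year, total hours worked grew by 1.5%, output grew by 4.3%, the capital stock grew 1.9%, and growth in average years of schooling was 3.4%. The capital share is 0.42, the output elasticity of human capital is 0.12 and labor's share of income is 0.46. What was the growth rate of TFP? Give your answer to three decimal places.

TFP growth was 2.404%.

Labor's share = 1 − 0.42 − 0.12 = 0.46.
The capital stock: 0.42 × 1.9 = 0.798 pp.
Average years of schooling: 0.12 × 3.4 = 0.408 pp.
Total hours worked: 0.46 × 1.5 = 0.69 pp.
TFP growth = 4.3 − 1.896 = 2.404%.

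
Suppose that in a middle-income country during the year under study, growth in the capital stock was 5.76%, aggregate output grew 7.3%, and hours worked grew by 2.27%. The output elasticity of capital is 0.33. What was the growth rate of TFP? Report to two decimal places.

TFP growth was 3.88%.

Labor's share = 1 − 0.33 = 0.67.
The capital stock: 0.33 × 5.76 = 1.9008 pp.
Hours worked: 0.67 × 2.27 = 1.5209 pp.
TFP growth = 7.3 − 3.4217 = 3.8783%.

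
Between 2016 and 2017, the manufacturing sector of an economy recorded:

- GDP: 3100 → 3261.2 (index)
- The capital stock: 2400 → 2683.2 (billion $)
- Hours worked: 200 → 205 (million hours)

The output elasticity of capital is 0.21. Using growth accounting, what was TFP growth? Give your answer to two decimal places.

TFP growth was 0.75%.

GDP growth = (3261.2 − 3100) / 3100 = 5.2%.
The capital stock growth = (2683.2 − 2400) / 2400 = 11.8%.
Hours worked growth = (205 − 200) / 200 = 2.5%.
Labor's share = 1 − 0.21 = 0.79.
The capital stock: 0.21 × 11.8 = 2.478 pp.
Hours worked: 0.79 × 2.5 = 1.975 pp.
TFP growth = 5.2 − 4.453 = 0.747%.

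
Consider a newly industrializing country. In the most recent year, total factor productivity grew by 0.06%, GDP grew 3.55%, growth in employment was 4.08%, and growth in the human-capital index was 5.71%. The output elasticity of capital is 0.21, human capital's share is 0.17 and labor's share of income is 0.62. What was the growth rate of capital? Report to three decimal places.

Labor's share = 1 − 0.21 − 0.17 = 0.62.
gY = gA + 0.17×5.71 + 0.62×4.08 + 0.21×g.
0.21×g = 3.55 − 0.06 − 3.5003 = -0.0103.
g = -0.0103 / 0.21 = -0.04905%.

-0.049%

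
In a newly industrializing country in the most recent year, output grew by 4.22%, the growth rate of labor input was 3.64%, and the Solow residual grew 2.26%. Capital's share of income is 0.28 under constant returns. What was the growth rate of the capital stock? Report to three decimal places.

-2.360%

Labor's share = 1 − 0.28 = 0.72.
gY = gA + 0.72×3.64 + 0.28×g.
0.28×g = 4.22 − 2.26 − 2.6208 = -0.6608.
g = -0.6608 / 0.28 = -2.36%.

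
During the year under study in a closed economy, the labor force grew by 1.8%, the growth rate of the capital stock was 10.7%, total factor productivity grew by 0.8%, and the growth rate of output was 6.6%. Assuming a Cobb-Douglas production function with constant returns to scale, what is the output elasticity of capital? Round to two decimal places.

The output elasticity of capital is 0.45.

gY = gA + α·gK + (1−α)·gL, so gY − gA − gL = α(gK − gL).
6.6 − 0.8 − 1.8 = α × (10.7 − 1.8).
4 = 8.9 α, so α = 0.4494.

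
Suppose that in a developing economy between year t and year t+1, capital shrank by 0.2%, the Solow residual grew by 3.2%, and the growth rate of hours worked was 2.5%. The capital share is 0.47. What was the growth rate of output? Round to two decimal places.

Labor's share = 1 − 0.47 = 0.53.
Capital: 0.47 × (-0.2) = -0.094 pp.
Hours worked: 0.53 × 2.5 = 1.325 pp.
Output growth = 3.2 + 1.231 = 4.431%.

4.43%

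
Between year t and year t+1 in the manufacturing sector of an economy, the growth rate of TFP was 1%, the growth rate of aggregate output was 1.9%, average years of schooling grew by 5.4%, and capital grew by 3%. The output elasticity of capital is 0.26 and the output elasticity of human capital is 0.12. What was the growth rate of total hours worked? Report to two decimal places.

Labor's share = 1 − 0.26 − 0.12 = 0.62.
gY = gA + 0.26×3 + 0.12×5.4 + 0.62×g.
0.62×g = 1.9 − 1 − 1.428 = -0.528.
g = -0.528 / 0.62 = -0.8516%.

-0.85%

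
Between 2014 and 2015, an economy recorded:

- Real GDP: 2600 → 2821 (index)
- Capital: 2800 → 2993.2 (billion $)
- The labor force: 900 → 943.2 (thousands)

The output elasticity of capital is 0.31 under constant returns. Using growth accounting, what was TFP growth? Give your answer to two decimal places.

Real GDP growth = (2821 − 2600) / 2600 = 8.5%.
Capital growth = (2993.2 − 2800) / 2800 = 6.9%.
The labor force growth = (943.2 − 900) / 900 = 4.8%.
Labor's share = 1 − 0.31 = 0.69.
Capital: 0.31 × 6.9 = 2.139 pp.
The labor force: 0.69 × 4.8 = 3.312 pp.
TFP growth = 8.5 − 5.451 = 3.049%.

3.05%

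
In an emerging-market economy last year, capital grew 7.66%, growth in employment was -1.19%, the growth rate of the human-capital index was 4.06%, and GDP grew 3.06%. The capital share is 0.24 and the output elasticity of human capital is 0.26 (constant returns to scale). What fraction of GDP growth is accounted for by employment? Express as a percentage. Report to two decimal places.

Labor's share = 1 − 0.24 − 0.26 = 0.5.
Employment contributed 0.5 × (-1.19) = -0.595 pp.
Share of growth = -0.595 / 3.06 × 100 = -19.4444%.

Employment accounted for -19.44% of growth.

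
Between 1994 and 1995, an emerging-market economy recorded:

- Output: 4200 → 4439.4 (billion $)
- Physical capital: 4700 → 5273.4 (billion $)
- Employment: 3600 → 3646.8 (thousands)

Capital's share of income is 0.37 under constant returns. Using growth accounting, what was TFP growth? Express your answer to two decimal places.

Output growth = (4439.4 − 4200) / 4200 = 5.7%.
Physical capital growth = (5273.4 − 4700) / 4700 = 12.2%.
Employment growth = (3646.8 − 3600) / 3600 = 1.3%.
Labor's share = 1 − 0.37 = 0.63.
Physical capital: 0.37 × 12.2 = 4.514 pp.
Employment: 0.63 × 1.3 = 0.819 pp.
TFP growth = 5.7 − 5.333 = 0.367%.

TFP grew 0.37%.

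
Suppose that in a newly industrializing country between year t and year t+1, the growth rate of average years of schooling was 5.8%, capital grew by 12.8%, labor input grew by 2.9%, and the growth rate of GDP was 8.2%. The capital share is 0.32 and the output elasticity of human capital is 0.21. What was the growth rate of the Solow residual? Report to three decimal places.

Labor's share = 1 − 0.32 − 0.21 = 0.47.
Capital: 0.32 × 12.8 = 4.096 pp.
Average years of schooling: 0.21 × 5.8 = 1.218 pp.
Labor input: 0.47 × 2.9 = 1.363 pp.
TFP growth = 8.2 − 6.677 = 1.523%.

The Solow residual grew 1.523%.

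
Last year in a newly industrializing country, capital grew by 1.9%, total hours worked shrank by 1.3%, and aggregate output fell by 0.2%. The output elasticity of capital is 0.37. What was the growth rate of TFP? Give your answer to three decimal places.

Labor's share = 1 − 0.37 = 0.63.
Capital: 0.37 × 1.9 = 0.703 pp.
Total hours worked: 0.63 × (-1.3) = -0.819 pp.
TFP growth = -0.2 + 0.116 = -0.084%.

-0.084%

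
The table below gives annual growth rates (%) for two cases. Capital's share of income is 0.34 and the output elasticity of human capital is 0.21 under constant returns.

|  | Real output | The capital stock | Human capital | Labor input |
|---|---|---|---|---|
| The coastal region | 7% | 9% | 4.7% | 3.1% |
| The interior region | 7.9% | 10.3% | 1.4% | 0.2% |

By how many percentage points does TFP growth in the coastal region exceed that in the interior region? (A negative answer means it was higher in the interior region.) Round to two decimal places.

-2.46 percentage points

Labor's share = 1 − 0.34 − 0.21 = 0.45.
The coastal region: TFP = 7 − 3.06 − 0.987 − 1.395 = 1.558%.
The interior region: TFP = 7.9 − 3.502 − 0.294 − 0.09 = 4.014%.
Difference = 1.558 − (4.014) = -2.456 pp.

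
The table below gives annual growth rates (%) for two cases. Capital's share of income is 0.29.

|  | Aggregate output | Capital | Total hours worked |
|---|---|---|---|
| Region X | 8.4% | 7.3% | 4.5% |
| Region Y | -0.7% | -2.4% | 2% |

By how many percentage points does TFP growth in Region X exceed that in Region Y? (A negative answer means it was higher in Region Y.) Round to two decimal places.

4.51 percentage points

Labor's share = 1 − 0.29 = 0.71.
Region X: TFP = 8.4 − 2.117 − 3.195 = 3.088%.
Region Y: TFP = -0.7 + 0.696 − 1.42 = -1.424%.
Difference = 3.088 − (-1.424) = 4.512 pp.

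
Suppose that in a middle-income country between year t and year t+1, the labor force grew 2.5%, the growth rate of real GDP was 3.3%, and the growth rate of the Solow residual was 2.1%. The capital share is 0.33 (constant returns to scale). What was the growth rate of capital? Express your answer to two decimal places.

-1.44%

Labor's share = 1 − 0.33 = 0.67.
gY = gA + 0.67×2.5 + 0.33×g.
0.33×g = 3.3 − 2.1 − 1.675 = -0.475.
g = -0.475 / 0.33 = -1.4394%.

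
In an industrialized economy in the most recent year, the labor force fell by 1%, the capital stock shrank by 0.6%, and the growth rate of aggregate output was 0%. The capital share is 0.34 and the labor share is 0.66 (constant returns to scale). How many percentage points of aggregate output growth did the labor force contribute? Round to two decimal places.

Labor's share = 1 − 0.34 = 0.66.
Contribution = share × growth = 0.66 × (-1) = -0.66 pp.

-0.66 pp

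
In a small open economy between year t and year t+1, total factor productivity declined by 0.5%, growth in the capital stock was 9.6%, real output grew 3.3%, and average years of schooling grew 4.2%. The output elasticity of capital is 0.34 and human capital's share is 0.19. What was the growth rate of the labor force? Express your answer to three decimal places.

Labor's share = 1 − 0.34 − 0.19 = 0.47.
gY = gA + 0.34×9.6 + 0.19×4.2 + 0.47×g.
0.47×g = 3.3 + 0.5 − 4.062 = -0.262.
g = -0.262 / 0.47 = -0.55745%.

-0.557%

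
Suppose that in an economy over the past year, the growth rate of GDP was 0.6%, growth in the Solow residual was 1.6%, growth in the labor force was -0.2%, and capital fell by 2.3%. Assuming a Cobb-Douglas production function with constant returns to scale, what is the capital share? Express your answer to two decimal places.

gY = gA + α·gK + (1−α)·gL, so gY − gA − gL = α(gK − gL).
0.6 − 1.6 + 0.2 = α × (-2.3 − (-0.2)).
-0.8 = -2.1 α, so α = 0.381.

The capital share is 0.38.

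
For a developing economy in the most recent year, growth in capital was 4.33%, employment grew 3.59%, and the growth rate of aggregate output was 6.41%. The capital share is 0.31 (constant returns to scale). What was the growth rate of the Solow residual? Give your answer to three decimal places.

2.591%

Labor's share = 1 − 0.31 = 0.69.
Capital: 0.31 × 4.33 = 1.3423 pp.
Employment: 0.69 × 3.59 = 2.4771 pp.
TFP growth = 6.41 − 3.8194 = 2.5906%.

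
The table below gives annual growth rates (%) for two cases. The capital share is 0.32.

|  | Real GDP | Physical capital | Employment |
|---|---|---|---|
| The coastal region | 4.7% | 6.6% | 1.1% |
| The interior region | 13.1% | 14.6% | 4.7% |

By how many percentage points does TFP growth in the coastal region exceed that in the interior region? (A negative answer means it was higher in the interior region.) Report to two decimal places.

-3.39 percentage points

Labor's share = 1 − 0.32 = 0.68.
The coastal region: TFP = 4.7 − 2.112 − 0.748 = 1.84%.
The interior region: TFP = 13.1 − 4.672 − 3.196 = 5.232%.
Difference = 1.84 − (5.232) = -3.392 pp.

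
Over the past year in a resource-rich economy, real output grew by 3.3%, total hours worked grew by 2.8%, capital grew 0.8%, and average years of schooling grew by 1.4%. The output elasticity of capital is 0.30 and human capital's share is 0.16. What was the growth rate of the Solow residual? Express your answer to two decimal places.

The Solow residual grew 1.32%.

Labor's share = 1 − 0.3 − 0.16 = 0.54.
Capital: 0.3 × 0.8 = 0.24 pp.
Average years of schooling: 0.16 × 1.4 = 0.224 pp.
Total hours worked: 0.54 × 2.8 = 1.512 pp.
TFP growth = 3.3 − 1.976 = 1.324%.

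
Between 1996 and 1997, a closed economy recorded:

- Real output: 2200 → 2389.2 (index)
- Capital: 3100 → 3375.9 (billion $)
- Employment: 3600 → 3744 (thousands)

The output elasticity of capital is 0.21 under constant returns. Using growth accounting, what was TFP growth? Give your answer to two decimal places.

Real output growth = (2389.2 − 2200) / 2200 = 8.6%.
Capital growth = (3375.9 − 3100) / 3100 = 8.9%.
Employment growth = (3744 − 3600) / 3600 = 4%.
Labor's share = 1 − 0.21 = 0.79.
Capital: 0.21 × 8.9 = 1.869 pp.
Employment: 0.79 × 4 = 3.16 pp.
TFP growth = 8.6 − 5.029 = 3.571%.

TFP growth was 3.57%.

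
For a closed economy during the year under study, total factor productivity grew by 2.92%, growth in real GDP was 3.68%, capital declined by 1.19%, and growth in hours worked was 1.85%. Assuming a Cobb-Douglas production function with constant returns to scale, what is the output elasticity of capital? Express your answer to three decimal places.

gY = gA + α·gK + (1−α)·gL, so gY − gA − gL = α(gK − gL).
3.68 − 2.92 − 1.85 = α × (-1.19 − 1.85).
-1.09 = -3.04 α, so α = 0.35855.

The output elasticity of capital is 0.359.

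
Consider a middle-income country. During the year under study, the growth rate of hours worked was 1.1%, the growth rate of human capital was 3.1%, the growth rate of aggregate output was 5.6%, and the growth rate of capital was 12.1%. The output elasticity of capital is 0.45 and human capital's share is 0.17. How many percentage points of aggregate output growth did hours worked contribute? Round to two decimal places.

0.42 percentage points

Labor's share = 1 − 0.45 − 0.17 = 0.38.
Contribution = share × growth = 0.38 × 1.1 = 0.418 pp.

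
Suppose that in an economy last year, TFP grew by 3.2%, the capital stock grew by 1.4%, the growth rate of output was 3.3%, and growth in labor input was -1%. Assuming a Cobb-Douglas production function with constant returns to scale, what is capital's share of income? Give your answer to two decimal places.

α = 0.46

gY = gA + α·gK + (1−α)·gL, so gY − gA − gL = α(gK − gL).
3.3 − 3.2 + 1 = α × (1.4 − (-1)).
1.1 = 2.4 α, so α = 0.4583.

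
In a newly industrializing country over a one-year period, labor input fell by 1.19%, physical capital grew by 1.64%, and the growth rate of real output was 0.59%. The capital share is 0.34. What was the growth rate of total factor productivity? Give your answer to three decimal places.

Labor's share = 1 − 0.34 = 0.66.
Physical capital: 0.34 × 1.64 = 0.5576 pp.
Labor input: 0.66 × (-1.19) = -0.7854 pp.
TFP growth = 0.59 + 0.2278 = 0.8178%.

Total factor productivity grew 0.818%.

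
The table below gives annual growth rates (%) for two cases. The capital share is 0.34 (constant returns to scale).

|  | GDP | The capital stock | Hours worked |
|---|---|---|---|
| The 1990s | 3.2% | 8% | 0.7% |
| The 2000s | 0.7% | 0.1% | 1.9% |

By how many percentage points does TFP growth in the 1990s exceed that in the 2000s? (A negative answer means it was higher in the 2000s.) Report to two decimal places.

0.61 percentage points

Labor's share = 1 − 0.34 = 0.66.
The 1990s: TFP = 3.2 − 2.72 − 0.462 = 0.018%.
The 2000s: TFP = 0.7 − 0.034 − 1.254 = -0.588%.
Difference = 0.018 − (-0.588) = 0.606 pp.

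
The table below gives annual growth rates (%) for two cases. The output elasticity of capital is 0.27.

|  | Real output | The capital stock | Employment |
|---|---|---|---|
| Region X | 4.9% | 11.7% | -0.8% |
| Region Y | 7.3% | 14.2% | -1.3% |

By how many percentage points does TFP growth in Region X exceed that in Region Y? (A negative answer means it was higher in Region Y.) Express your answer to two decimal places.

Labor's share = 1 − 0.27 = 0.73.
Region X: TFP = 4.9 − 3.159 + 0.584 = 2.325%.
Region Y: TFP = 7.3 − 3.834 + 0.949 = 4.415%.
Difference = 2.325 − (4.415) = -2.09 pp.

-2.09 percentage points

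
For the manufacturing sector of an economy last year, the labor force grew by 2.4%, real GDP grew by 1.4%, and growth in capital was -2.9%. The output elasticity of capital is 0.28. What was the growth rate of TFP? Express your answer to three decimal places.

Labor's share = 1 − 0.28 = 0.72.
Capital: 0.28 × (-2.9) = -0.812 pp.
The labor force: 0.72 × 2.4 = 1.728 pp.
TFP growth = 1.4 − 0.916 = 0.484%.

TFP grew 0.484%.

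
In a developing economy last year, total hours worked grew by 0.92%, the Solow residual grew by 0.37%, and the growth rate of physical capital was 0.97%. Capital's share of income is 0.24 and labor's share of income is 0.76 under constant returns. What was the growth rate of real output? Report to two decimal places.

Labor's share = 1 − 0.24 = 0.76.
Physical capital: 0.24 × 0.97 = 0.2328 pp.
Total hours worked: 0.76 × 0.92 = 0.6992 pp.
Output growth = 0.37 + 0.932 = 1.302%.

Real output growth was 1.30%.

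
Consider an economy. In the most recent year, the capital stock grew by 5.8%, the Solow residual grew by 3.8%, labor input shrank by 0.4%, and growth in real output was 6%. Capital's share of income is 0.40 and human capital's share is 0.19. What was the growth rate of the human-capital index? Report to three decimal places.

0.232%

Labor's share = 1 − 0.4 − 0.19 = 0.41.
gY = gA + 0.4×5.8 + 0.41×(-0.4) + 0.19×g.
0.19×g = 6 − 3.8 − 2.156 = 0.044.
g = 0.044 / 0.19 = 0.23158%.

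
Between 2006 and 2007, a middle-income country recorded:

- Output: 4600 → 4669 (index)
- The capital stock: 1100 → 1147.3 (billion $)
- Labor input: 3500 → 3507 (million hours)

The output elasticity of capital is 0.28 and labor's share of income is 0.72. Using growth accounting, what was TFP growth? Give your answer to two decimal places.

Output growth = (4669 − 4600) / 4600 = 1.5%.
The capital stock growth = (1147.3 − 1100) / 1100 = 4.3%.
Labor input growth = (3507 − 3500) / 3500 = 0.2%.
Labor's share = 1 − 0.28 = 0.72.
The capital stock: 0.28 × 4.3 = 1.204 pp.
Labor input: 0.72 × 0.2 = 0.144 pp.
TFP growth = 1.5 − 1.348 = 0.152%.

TFP growth was 0.15%.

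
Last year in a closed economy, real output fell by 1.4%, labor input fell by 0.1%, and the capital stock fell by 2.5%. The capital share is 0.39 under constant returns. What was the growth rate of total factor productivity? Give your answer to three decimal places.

-0.364%

Labor's share = 1 − 0.39 = 0.61.
The capital stock: 0.39 × (-2.5) = -0.975 pp.
Labor input: 0.61 × (-0.1) = -0.061 pp.
TFP growth = -1.4 + 1.036 = -0.364%.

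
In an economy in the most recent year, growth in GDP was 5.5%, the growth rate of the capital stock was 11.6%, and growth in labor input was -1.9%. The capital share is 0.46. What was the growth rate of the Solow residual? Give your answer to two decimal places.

1.19%

Labor's share = 1 − 0.46 = 0.54.
The capital stock: 0.46 × 11.6 = 5.336 pp.
Labor input: 0.54 × (-1.9) = -1.026 pp.
TFP growth = 5.5 − 4.31 = 1.19%.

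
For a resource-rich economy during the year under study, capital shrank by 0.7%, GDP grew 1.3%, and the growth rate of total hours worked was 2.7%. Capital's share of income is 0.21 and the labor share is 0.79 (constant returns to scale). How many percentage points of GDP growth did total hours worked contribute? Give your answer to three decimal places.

Labor's share = 1 − 0.21 = 0.79.
Contribution = share × growth = 0.79 × 2.7 = 2.133 pp.

2.133 pp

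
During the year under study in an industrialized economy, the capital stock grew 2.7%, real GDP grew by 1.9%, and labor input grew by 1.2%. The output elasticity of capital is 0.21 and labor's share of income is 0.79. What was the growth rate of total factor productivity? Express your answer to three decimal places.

Total factor productivity grew 0.385%.

Labor's share = 1 − 0.21 = 0.79.
The capital stock: 0.21 × 2.7 = 0.567 pp.
Labor input: 0.79 × 1.2 = 0.948 pp.
TFP growth = 1.9 − 1.515 = 0.385%.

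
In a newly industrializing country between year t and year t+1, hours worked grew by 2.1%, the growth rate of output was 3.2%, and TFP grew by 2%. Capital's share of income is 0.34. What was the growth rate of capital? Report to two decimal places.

Labor's share = 1 − 0.34 = 0.66.
gY = gA + 0.66×2.1 + 0.34×g.
0.34×g = 3.2 − 2 − 1.386 = -0.186.
g = -0.186 / 0.34 = -0.5471%.

-0.55%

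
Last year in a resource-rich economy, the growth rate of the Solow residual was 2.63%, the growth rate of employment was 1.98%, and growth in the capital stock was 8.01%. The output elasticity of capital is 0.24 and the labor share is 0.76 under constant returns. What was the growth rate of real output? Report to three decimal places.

Labor's share = 1 − 0.24 = 0.76.
The capital stock: 0.24 × 8.01 = 1.9224 pp.
Employment: 0.76 × 1.98 = 1.5048 pp.
Output growth = 2.63 + 3.4272 = 6.0572%.

6.057%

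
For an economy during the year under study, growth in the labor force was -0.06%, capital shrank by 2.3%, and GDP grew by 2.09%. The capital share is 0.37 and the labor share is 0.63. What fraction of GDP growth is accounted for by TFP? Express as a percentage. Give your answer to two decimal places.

TFP accounted for 142.53% of growth.

Labor's share = 1 − 0.37 = 0.63.
Capital: 0.37 × (-2.3) = -0.851 pp.
The labor force: 0.63 × (-0.06) = -0.0378 pp.
TFP growth = 2.09 + 0.8888 = 2.9788%.
TFP share of growth = 2.9788 / 2.09 × 100 = 142.5263%.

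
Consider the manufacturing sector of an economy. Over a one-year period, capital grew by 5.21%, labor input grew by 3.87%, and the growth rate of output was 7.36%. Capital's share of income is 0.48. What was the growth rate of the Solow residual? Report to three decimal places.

The Solow residual growth was 2.847%.

Labor's share = 1 − 0.48 = 0.52.
Capital: 0.48 × 5.21 = 2.5008 pp.
Labor input: 0.52 × 3.87 = 2.0124 pp.
TFP growth = 7.36 − 4.5132 = 2.8468%.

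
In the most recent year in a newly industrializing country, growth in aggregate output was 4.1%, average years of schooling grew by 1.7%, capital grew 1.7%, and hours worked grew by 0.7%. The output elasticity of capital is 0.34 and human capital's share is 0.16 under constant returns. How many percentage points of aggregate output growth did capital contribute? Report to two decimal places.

0.58 pp

Contribution = share × growth = 0.34 × 1.7 = 0.578 pp.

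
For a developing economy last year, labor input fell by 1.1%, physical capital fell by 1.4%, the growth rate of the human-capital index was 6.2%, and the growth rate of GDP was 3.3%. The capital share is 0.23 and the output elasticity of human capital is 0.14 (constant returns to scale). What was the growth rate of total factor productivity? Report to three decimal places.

Total factor productivity growth was 3.447%.

Labor's share = 1 − 0.23 − 0.14 = 0.63.
Physical capital: 0.23 × (-1.4) = -0.322 pp.
The human-capital index: 0.14 × 6.2 = 0.868 pp.
Labor input: 0.63 × (-1.1) = -0.693 pp.
TFP growth = 3.3 + 0.147 = 3.447%.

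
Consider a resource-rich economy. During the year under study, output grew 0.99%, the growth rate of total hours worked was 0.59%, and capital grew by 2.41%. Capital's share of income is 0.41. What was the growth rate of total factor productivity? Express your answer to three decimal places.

-0.346%

Labor's share = 1 − 0.41 = 0.59.
Capital: 0.41 × 2.41 = 0.9881 pp.
Total hours worked: 0.59 × 0.59 = 0.3481 pp.
TFP growth = 0.99 − 1.3362 = -0.3462%.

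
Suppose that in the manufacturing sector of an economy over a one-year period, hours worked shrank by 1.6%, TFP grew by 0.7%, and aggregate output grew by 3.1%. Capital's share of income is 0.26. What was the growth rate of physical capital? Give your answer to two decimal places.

Labor's share = 1 − 0.26 = 0.74.
gY = gA + 0.74×(-1.6) + 0.26×g.
0.26×g = 3.1 − 0.7 + 1.184 = 3.584.
g = 3.584 / 0.26 = 13.7846%.

13.78%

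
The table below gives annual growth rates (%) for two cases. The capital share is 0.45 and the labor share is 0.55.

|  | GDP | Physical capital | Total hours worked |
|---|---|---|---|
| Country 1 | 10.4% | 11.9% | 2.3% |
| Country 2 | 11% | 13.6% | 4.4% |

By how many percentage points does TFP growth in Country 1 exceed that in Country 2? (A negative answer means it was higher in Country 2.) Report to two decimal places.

1.32 percentage points

Labor's share = 1 − 0.45 = 0.55.
Country 1: TFP = 10.4 − 5.355 − 1.265 = 3.78%.
Country 2: TFP = 11 − 6.12 − 2.42 = 2.46%.
Difference = 3.78 − (2.46) = 1.32 pp.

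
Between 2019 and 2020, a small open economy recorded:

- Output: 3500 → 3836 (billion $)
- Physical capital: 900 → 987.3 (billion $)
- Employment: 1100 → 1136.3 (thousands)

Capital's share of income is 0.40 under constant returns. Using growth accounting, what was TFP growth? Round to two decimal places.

Output growth = (3836 − 3500) / 3500 = 9.6%.
Physical capital growth = (987.3 − 900) / 900 = 9.7%.
Employment growth = (1136.3 − 1100) / 1100 = 3.3%.
Labor's share = 1 − 0.4 = 0.6.
Physical capital: 0.4 × 9.7 = 3.88 pp.
Employment: 0.6 × 3.3 = 1.98 pp.
TFP growth = 9.6 − 5.86 = 3.74%.

3.74%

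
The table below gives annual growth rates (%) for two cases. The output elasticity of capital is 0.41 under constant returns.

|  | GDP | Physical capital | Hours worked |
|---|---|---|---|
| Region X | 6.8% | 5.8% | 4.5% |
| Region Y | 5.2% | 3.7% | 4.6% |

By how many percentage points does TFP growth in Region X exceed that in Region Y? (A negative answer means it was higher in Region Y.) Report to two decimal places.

0.80 percentage points

Labor's share = 1 − 0.41 = 0.59.
Region X: TFP = 6.8 − 2.378 − 2.655 = 1.767%.
Region Y: TFP = 5.2 − 1.517 − 2.714 = 0.969%.
Difference = 1.767 − (0.969) = 0.798 pp.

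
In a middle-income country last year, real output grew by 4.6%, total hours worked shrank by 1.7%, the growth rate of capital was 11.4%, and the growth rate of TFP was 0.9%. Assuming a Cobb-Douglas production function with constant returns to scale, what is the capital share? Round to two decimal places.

0.41

gY = gA + α·gK + (1−α)·gL, so gY − gA − gL = α(gK − gL).
4.6 − 0.9 + 1.7 = α × (11.4 − (-1.7)).
5.4 = 13.1 α, so α = 0.4122.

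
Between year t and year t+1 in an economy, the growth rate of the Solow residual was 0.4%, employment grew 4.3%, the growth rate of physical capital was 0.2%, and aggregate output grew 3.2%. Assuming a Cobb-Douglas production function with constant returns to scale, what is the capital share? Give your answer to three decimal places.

gY = gA + α·gK + (1−α)·gL, so gY − gA − gL = α(gK − gL).
3.2 − 0.4 − 4.3 = α × (0.2 − 4.3).
-1.5 = -4.1 α, so α = 0.36585.

0.366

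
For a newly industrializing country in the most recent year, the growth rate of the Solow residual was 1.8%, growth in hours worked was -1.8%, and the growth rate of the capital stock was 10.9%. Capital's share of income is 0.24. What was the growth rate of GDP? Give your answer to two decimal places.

GDP grew 3.05%.

Labor's share = 1 − 0.24 = 0.76.
The capital stock: 0.24 × 10.9 = 2.616 pp.
Hours worked: 0.76 × (-1.8) = -1.368 pp.
Output growth = 1.8 + 1.248 = 3.048%.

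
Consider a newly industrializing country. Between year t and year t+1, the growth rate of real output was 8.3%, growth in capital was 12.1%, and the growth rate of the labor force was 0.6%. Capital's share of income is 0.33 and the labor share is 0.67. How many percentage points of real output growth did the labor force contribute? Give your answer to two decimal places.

Labor's share = 1 − 0.33 = 0.67.
Contribution = share × growth = 0.67 × 0.6 = 0.402 pp.

0.40 pp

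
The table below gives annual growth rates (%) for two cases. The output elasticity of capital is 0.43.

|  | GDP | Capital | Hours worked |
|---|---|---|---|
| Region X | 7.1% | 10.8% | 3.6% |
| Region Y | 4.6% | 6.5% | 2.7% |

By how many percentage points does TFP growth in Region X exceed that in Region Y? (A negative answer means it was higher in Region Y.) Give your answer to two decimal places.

Labor's share = 1 − 0.43 = 0.57.
Region X: TFP = 7.1 − 4.644 − 2.052 = 0.404%.
Region Y: TFP = 4.6 − 2.795 − 1.539 = 0.266%.
Difference = 0.404 − (0.266) = 0.138 pp.

0.14 percentage points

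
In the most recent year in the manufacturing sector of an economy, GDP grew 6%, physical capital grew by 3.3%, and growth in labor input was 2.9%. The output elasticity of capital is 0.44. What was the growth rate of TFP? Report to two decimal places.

Labor's share = 1 − 0.44 = 0.56.
Physical capital: 0.44 × 3.3 = 1.452 pp.
Labor input: 0.56 × 2.9 = 1.624 pp.
TFP growth = 6 − 3.076 = 2.924%.

TFP grew 2.92%.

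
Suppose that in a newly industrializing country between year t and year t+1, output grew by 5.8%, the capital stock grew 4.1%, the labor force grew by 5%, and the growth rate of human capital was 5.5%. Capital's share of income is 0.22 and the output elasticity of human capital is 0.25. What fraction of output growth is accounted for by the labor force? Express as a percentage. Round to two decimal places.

45.69%

Labor's share = 1 − 0.22 − 0.25 = 0.53.
The labor force contributed 0.53 × 5 = 2.65 pp.
Share of growth = 2.65 / 5.8 × 100 = 45.6897%.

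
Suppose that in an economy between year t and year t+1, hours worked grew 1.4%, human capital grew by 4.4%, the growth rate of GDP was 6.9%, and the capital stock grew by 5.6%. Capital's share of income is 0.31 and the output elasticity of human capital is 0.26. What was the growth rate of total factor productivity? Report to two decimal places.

Labor's share = 1 − 0.31 − 0.26 = 0.43.
The capital stock: 0.31 × 5.6 = 1.736 pp.
Human capital: 0.26 × 4.4 = 1.144 pp.
Hours worked: 0.43 × 1.4 = 0.602 pp.
TFP growth = 6.9 − 3.482 = 3.418%.

3.42%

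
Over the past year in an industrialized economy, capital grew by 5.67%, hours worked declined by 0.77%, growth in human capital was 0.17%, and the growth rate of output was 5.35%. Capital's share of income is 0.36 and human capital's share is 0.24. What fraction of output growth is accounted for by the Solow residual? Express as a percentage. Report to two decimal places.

66.84%

Labor's share = 1 − 0.36 − 0.24 = 0.4.
Capital: 0.36 × 5.67 = 2.0412 pp.
Human capital: 0.24 × 0.17 = 0.0408 pp.
Hours worked: 0.4 × (-0.77) = -0.308 pp.
TFP growth = 5.35 − 1.774 = 3.576%.
TFP share of growth = 3.576 / 5.35 × 100 = 66.8411%.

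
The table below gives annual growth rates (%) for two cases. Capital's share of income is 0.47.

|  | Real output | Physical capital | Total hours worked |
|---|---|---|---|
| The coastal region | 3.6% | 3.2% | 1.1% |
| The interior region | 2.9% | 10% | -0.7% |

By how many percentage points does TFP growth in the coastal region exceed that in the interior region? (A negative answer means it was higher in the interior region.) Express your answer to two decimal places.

Labor's share = 1 − 0.47 = 0.53.
The coastal region: TFP = 3.6 − 1.504 − 0.583 = 1.513%.
The interior region: TFP = 2.9 − 4.7 + 0.371 = -1.429%.
Difference = 1.513 − (-1.429) = 2.942 pp.

2.94 percentage points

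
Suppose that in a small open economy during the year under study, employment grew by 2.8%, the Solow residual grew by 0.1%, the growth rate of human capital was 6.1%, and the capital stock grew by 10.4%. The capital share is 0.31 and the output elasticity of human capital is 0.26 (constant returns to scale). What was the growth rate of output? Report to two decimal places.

Labor's share = 1 − 0.31 − 0.26 = 0.43.
The capital stock: 0.31 × 10.4 = 3.224 pp.
Human capital: 0.26 × 6.1 = 1.586 pp.
Employment: 0.43 × 2.8 = 1.204 pp.
Output growth = 0.1 + 6.014 = 6.114%.

6.11%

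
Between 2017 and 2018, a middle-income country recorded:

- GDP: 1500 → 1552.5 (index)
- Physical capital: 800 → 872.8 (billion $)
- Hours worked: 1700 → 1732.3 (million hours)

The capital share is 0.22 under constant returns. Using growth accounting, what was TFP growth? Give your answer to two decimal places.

GDP growth = (1552.5 − 1500) / 1500 = 3.5%.
Physical capital growth = (872.8 − 800) / 800 = 9.1%.
Hours worked growth = (1732.3 − 1700) / 1700 = 1.9%.
Labor's share = 1 − 0.22 = 0.78.
Physical capital: 0.22 × 9.1 = 2.002 pp.
Hours worked: 0.78 × 1.9 = 1.482 pp.
TFP growth = 3.5 − 3.484 = 0.016%.

TFP grew 0.02%.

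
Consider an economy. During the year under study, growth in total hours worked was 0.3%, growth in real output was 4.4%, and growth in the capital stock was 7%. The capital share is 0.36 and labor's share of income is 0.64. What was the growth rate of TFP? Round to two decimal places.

1.69%

Labor's share = 1 − 0.36 = 0.64.
The capital stock: 0.36 × 7 = 2.52 pp.
Total hours worked: 0.64 × 0.3 = 0.192 pp.
TFP growth = 4.4 − 2.712 = 1.688%.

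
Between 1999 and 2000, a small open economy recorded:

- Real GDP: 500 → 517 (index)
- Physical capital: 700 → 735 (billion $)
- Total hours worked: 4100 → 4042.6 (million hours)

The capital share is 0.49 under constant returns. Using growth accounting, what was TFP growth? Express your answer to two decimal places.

Real GDP growth = (517 − 500) / 500 = 3.4%.
Physical capital growth = (735 − 700) / 700 = 5%.
Total hours worked growth = (4042.6 − 4100) / 4100 = -1.4%.
Labor's share = 1 − 0.49 = 0.51.
Physical capital: 0.49 × 5 = 2.45 pp.
Total hours worked: 0.51 × (-1.4) = -0.714 pp.
TFP growth = 3.4 − 1.736 = 1.664%.

TFP growth was 1.66%.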